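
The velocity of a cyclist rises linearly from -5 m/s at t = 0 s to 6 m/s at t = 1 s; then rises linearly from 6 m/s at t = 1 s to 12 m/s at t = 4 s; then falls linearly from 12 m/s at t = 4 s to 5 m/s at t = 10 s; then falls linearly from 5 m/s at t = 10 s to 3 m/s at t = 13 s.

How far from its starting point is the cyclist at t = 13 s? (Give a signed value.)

90.5 m

Net displacement equals the area under the velocity-time graph (areas below the axis count negative).
0–1 s: ½(-5 + 6)(1) = 0.5 m
1–4 s: ½(6 + 12)(3) = 27 m
4–10 s: ½(12 + 5)(6) = 51 m
10–13 s: ½(5 + 3)(3) = 12 m
Net displacement = 90.5 m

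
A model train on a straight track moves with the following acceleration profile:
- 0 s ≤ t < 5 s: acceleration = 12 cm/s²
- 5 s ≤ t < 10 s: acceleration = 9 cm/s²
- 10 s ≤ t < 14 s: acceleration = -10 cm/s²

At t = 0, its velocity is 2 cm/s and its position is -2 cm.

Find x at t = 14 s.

928.5 cm

On each constant-a segment, Δv = aΔt and Δx = v₀Δt + ½aΔt²; chain segment to segment.
0–5 s: v starts 2 cm/s; Δx = 2·5 + ½·12·5² = 160 cm; v ends 62 cm/s.
5–10 s: v starts 62 cm/s; Δx = 62·5 + ½·9·5² = 422.5 cm; v ends 107 cm/s.
10–14 s: v starts 107 cm/s; Δx = 107·4 + ½·-10·4² = 348 cm; v ends 67 cm/s.
x(14) = -2 + Σ Δx = 928.5 cm.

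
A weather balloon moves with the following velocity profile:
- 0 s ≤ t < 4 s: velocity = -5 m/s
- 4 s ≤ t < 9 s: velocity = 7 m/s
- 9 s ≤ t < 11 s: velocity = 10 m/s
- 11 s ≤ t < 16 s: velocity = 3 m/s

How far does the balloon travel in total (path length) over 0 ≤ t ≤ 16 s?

90 m

Total distance travelled is ∫|v| dt — sum the magnitudes of each area piece.
0–4 s: |-5| × 4 = 20 m
4–9 s: |7| × 5 = 35 m
9–11 s: |10| × 2 = 20 m
11–16 s: |3| × 5 = 15 m
Total distance = 90 m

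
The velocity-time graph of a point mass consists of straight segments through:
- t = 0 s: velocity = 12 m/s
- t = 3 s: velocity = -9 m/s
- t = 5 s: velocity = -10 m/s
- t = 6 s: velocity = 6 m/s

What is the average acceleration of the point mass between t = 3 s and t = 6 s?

5 m/s²

Average acceleration = Δv/Δt = (6 − -9)/(6 − 3) = 5 m/s².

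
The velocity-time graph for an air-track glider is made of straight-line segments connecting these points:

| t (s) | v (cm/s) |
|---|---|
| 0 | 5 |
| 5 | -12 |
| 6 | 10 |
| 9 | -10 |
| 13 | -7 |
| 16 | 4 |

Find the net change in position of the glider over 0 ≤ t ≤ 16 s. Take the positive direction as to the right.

-57 cm

Net displacement equals the area under the velocity-time graph (areas below the axis count negative).
0–5 s: ½(5 + -12)(5) = -17.5 cm
5–6 s: ½(-12 + 10)(1) = -1 cm
6–9 s: ½(10 + -10)(3) = 0 cm
9–13 s: ½(-10 + -7)(4) = -34 cm
13–16 s: ½(-7 + 4)(3) = -4.5 cm
Net displacement = -57 cm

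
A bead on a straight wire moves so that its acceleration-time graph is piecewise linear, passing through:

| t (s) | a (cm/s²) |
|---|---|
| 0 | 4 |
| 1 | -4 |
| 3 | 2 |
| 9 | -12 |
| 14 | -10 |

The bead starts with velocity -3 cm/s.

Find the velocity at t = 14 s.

Δv equals the area under the a-t graph; then v = v₀ + Δv.
0–1 s: ½(4 + -4)(1) = 0 cm/s
1–3 s: ½(-4 + 2)(2) = -2 cm/s
3–9 s: ½(2 + -12)(6) = -30 cm/s
9–14 s: ½(-12 + -10)(5) = -55 cm/s
Δv = -87 cm/s, so v(14) = -3 + (-87) = -90 cm/s.

-90 cm/s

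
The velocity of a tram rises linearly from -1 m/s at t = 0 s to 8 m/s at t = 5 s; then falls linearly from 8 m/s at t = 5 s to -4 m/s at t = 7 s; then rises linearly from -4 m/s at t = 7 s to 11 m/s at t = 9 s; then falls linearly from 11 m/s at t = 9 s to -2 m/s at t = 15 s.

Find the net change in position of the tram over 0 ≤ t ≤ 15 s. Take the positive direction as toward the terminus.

55.5 m

Net displacement equals the area under the velocity-time graph (areas below the axis count negative).
0–5 s: ½(-1 + 8)(5) = 17.5 m
5–7 s: ½(8 + -4)(2) = 4 m
7–9 s: ½(-4 + 11)(2) = 7 m
9–15 s: ½(11 + -2)(6) = 27 m
Net displacement = 55.5 m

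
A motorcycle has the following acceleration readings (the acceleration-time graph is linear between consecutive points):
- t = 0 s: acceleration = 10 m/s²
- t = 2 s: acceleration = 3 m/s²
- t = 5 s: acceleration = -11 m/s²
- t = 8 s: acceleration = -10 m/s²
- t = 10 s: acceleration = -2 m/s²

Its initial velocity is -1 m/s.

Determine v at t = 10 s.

Δv equals the area under the a-t graph; then v = v₀ + Δv.
0–2 s: ½(10 + 3)(2) = 13 m/s
2–5 s: ½(3 + -11)(3) = -12 m/s
5–8 s: ½(-11 + -10)(3) = -31.5 m/s
8–10 s: ½(-10 + -2)(2) = -12 m/s
Δv = -42.5 m/s, so v(10) = -1 + (-42.5) = -43.5 m/s.

-43.5 m/s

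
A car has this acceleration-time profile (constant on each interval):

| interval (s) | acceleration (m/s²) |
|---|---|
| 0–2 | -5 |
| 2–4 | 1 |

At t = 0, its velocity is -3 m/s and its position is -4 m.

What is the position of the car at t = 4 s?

On each constant-a segment, Δv = aΔt and Δx = v₀Δt + ½aΔt²; chain segment to segment.
0–2 s: v starts -3 m/s; Δx = -3·2 + ½·-5·2² = -16 m; v ends -13 m/s.
2–4 s: v starts -13 m/s; Δx = -13·2 + ½·1·2² = -24 m; v ends -11 m/s.
x(4) = -4 + Σ Δx = -44 m.

-44 m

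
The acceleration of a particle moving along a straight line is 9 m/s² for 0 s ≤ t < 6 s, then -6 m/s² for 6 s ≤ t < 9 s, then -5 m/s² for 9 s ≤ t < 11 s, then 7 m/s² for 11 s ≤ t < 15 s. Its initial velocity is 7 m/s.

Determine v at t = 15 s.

Δv equals the area under the a-t graph; then v = v₀ + Δv.
0–6 s: 9 × 6 = 54 m/s
6–9 s: -6 × 3 = -18 m/s
9–11 s: -5 × 2 = -10 m/s
11–15 s: 7 × 4 = 28 m/s
Δv = 54 m/s, so v(15) = 7 + (54) = 61 m/s.

61 m/s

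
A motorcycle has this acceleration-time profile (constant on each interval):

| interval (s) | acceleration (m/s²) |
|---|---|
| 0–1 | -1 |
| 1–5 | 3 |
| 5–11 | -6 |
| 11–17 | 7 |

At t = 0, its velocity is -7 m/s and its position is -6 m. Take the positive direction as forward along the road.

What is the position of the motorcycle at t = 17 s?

On each constant-a segment, Δv = aΔt and Δx = v₀Δt + ½aΔt²; chain segment to segment.
0–1 s: v starts -7 m/s; Δx = -7·1 + ½·-1·1² = -7.5 m; v ends -8 m/s.
1–5 s: v starts -8 m/s; Δx = -8·4 + ½·3·4² = -8 m; v ends 4 m/s.
5–11 s: v starts 4 m/s; Δx = 4·6 + ½·-6·6² = -84 m; v ends -32 m/s.
11–17 s: v starts -32 m/s; Δx = -32·6 + ½·7·6² = -66 m; v ends 10 m/s.
x(17) = -6 + Σ Δx = -171.5 m.

-171.5 m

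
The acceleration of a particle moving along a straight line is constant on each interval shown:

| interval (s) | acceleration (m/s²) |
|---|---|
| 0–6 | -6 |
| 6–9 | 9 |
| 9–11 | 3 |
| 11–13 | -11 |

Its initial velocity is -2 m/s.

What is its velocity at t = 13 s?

Δv equals the area under the a-t graph; then v = v₀ + Δv.
0–6 s: -6 × 6 = -36 m/s
6–9 s: 9 × 3 = 27 m/s
9–11 s: 3 × 2 = 6 m/s
11–13 s: -11 × 2 = -22 m/s
Δv = -25 m/s, so v(13) = -2 + (-25) = -27 m/s.

-27 m/s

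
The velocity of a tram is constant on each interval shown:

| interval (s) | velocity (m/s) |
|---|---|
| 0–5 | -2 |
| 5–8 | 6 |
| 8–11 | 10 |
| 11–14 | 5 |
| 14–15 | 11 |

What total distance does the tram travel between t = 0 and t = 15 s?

84 m

Total distance travelled is ∫|v| dt — sum the magnitudes of each area piece.
0–5 s: |-2| × 5 = 10 m
5–8 s: |6| × 3 = 18 m
8–11 s: |10| × 3 = 30 m
11–14 s: |5| × 3 = 15 m
14–15 s: |11| × 1 = 11 m
Total distance = 84 m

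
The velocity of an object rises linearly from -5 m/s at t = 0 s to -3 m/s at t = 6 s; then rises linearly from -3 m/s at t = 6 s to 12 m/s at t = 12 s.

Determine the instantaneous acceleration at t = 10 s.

2.5 m/s²

Acceleration is the slope of the v-t graph on 6–12 s: (12 − -3)/(12 − 6) = 2.5 m/s².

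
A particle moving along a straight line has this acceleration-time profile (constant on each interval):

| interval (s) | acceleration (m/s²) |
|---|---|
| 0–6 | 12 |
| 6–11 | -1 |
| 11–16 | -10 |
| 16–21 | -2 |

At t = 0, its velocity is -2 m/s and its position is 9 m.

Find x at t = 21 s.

On each constant-a segment, Δv = aΔt and Δx = v₀Δt + ½aΔt²; chain segment to segment.
0–6 s: v starts -2 m/s; Δx = -2·6 + ½·12·6² = 204 m; v ends 70 m/s.
6–11 s: v starts 70 m/s; Δx = 70·5 + ½·-1·5² = 337.5 m; v ends 65 m/s.
11–16 s: v starts 65 m/s; Δx = 65·5 + ½·-10·5² = 200 m; v ends 15 m/s.
16–21 s: v starts 15 m/s; Δx = 15·5 + ½·-2·5² = 50 m; v ends 5 m/s.
x(21) = 9 + Σ Δx = 800.5 m.

800.5 m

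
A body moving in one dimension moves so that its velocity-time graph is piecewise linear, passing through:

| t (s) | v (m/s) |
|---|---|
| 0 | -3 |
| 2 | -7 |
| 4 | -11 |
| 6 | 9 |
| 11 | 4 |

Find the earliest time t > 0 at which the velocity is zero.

v changes sign on 4–6 s (from -11 to 9); the graph is linear there, so v = 0 at t = 4 + (11)·(6 − 4)/(9 − -11) = 5.1 s.

t = 5.1 s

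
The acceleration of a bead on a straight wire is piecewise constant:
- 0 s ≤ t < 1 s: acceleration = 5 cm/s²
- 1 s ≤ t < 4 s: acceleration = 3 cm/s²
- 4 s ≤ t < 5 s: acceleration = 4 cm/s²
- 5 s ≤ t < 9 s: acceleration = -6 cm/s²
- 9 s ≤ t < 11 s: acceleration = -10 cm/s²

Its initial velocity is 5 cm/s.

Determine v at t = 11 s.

-21 cm/s

Δv equals the area under the a-t graph; then v = v₀ + Δv.
0–1 s: 5 × 1 = 5 cm/s
1–4 s: 3 × 3 = 9 cm/s
4–5 s: 4 × 1 = 4 cm/s
5–9 s: -6 × 4 = -24 cm/s
9–11 s: -10 × 2 = -20 cm/s
Δv = -26 cm/s, so v(11) = 5 + (-26) = -21 cm/s.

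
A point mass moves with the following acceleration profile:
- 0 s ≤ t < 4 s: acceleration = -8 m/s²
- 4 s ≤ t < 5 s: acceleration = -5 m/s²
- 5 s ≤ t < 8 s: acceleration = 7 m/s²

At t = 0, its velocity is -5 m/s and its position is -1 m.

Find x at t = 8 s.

On each constant-a segment, Δv = aΔt and Δx = v₀Δt + ½aΔt²; chain segment to segment.
0–4 s: v starts -5 m/s; Δx = -5·4 + ½·-8·4² = -84 m; v ends -37 m/s.
4–5 s: v starts -37 m/s; Δx = -37·1 + ½·-5·1² = -39.5 m; v ends -42 m/s.
5–8 s: v starts -42 m/s; Δx = -42·3 + ½·7·3² = -94.5 m; v ends -21 m/s.
x(8) = -1 + Σ Δx = -219 m.

-219 m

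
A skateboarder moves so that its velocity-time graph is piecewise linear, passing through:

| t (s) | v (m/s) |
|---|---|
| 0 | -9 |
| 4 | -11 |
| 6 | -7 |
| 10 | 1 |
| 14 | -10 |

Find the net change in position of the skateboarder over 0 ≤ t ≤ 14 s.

-88 m

Net displacement equals the area under the velocity-time graph (areas below the axis count negative).
0–4 s: ½(-9 + -11)(4) = -40 m
4–6 s: ½(-11 + -7)(2) = -18 m
6–10 s: ½(-7 + 1)(4) = -12 m
10–14 s: ½(1 + -10)(4) = -18 m
Net displacement = -88 m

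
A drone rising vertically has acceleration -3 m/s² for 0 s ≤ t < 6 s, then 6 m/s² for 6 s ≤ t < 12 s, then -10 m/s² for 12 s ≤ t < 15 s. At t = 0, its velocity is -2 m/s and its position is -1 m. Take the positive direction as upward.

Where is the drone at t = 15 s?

-76 m

On each constant-a segment, Δv = aΔt and Δx = v₀Δt + ½aΔt²; chain segment to segment.
0–6 s: v starts -2 m/s; Δx = -2·6 + ½·-3·6² = -66 m; v ends -20 m/s.
6–12 s: v starts -20 m/s; Δx = -20·6 + ½·6·6² = -12 m; v ends 16 m/s.
12–15 s: v starts 16 m/s; Δx = 16·3 + ½·-10·3² = 3 m; v ends -14 m/s.
x(15) = -1 + Σ Δx = -76 m.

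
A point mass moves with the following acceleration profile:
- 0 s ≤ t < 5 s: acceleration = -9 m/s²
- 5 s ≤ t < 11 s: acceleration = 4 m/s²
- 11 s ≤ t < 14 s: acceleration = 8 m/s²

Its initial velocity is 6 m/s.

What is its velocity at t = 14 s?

9 m/s

Δv equals the area under the a-t graph; then v = v₀ + Δv.
0–5 s: -9 × 5 = -45 m/s
5–11 s: 4 × 6 = 24 m/s
11–14 s: 8 × 3 = 24 m/s
Δv = 3 m/s, so v(14) = 6 + (3) = 9 m/s.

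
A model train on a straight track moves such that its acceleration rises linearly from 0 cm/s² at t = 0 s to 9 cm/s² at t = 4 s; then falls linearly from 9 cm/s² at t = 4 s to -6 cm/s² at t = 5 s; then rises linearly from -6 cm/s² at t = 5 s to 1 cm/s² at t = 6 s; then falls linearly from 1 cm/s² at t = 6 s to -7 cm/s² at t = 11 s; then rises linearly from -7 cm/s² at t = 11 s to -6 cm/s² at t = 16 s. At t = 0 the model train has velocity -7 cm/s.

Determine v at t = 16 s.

Δv equals the area under the a-t graph; then v = v₀ + Δv.
0–4 s: ½(0 + 9)(4) = 18 cm/s
4–5 s: ½(9 + -6)(1) = 1.5 cm/s
5–6 s: ½(-6 + 1)(1) = -2.5 cm/s
6–11 s: ½(1 + -7)(5) = -15 cm/s
11–16 s: ½(-7 + -6)(5) = -32.5 cm/s
Δv = -30.5 cm/s, so v(16) = -7 + (-30.5) = -37.5 cm/s.

-37.5 cm/s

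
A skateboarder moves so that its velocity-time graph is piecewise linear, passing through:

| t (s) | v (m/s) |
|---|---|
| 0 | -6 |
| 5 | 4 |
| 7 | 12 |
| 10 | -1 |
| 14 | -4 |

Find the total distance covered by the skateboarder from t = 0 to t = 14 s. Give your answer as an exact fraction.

1449/26 m

Distance (not displacement) is the total path length: add the absolute areas under v-t.
0–5 s: v = 0 at t = 3 s; triangle areas 9 + 4 = 13 m
5–7 s: |½(4 + 12)(2)| = 16 m
7–10 s: v = 0 at t = 127/13 s; triangle areas 216/13 + 3/26 = 435/26 m
10–14 s: |½(-1 + -4)(4)| = 10 m
Total distance = 1449/26 m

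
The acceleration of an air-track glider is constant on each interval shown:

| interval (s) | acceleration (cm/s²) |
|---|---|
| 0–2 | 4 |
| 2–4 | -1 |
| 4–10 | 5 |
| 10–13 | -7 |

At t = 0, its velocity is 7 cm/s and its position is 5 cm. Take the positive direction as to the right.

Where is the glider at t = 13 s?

On each constant-a segment, Δv = aΔt and Δx = v₀Δt + ½aΔt²; chain segment to segment.
0–2 s: v starts 7 cm/s; Δx = 7·2 + ½·4·2² = 22 cm; v ends 15 cm/s.
2–4 s: v starts 15 cm/s; Δx = 15·2 + ½·-1·2² = 28 cm; v ends 13 cm/s.
4–10 s: v starts 13 cm/s; Δx = 13·6 + ½·5·6² = 168 cm; v ends 43 cm/s.
10–13 s: v starts 43 cm/s; Δx = 43·3 + ½·-7·3² = 97.5 cm; v ends 22 cm/s.
x(13) = 5 + Σ Δx = 320.5 cm.

320.5 cm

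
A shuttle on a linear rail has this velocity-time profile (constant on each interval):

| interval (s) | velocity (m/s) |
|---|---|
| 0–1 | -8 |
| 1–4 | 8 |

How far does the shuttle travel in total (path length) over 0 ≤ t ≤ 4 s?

Distance (not displacement) is the total path length: add the absolute areas under v-t.
0–1 s: |-8| × 1 = 8 m
1–4 s: |8| × 3 = 24 m
Total distance = 32 m

32 m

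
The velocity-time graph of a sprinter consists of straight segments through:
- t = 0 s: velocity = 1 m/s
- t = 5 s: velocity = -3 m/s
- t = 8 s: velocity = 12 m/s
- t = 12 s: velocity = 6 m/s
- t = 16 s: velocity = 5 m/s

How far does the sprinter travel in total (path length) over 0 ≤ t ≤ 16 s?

79.55 m

Distance (not displacement) is the total path length: add the absolute areas under v-t.
0–5 s: v = 0 at t = 1.25 s; triangle areas 0.625 + 5.625 = 6.25 m
5–8 s: v = 0 at t = 5.6 s; triangle areas 0.9 + 14.4 = 15.3 m
8–12 s: |½(12 + 6)(4)| = 36 m
12–16 s: |½(6 + 5)(4)| = 22 m
Total distance = 79.55 m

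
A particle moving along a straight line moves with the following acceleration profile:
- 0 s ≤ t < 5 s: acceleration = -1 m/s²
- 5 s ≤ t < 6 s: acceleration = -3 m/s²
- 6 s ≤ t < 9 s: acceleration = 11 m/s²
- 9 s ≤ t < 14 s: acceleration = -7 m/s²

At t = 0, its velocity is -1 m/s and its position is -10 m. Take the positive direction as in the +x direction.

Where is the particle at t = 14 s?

20 m

On each constant-a segment, Δv = aΔt and Δx = v₀Δt + ½aΔt²; chain segment to segment.
0–5 s: v starts -1 m/s; Δx = -1·5 + ½·-1·5² = -17.5 m; v ends -6 m/s.
5–6 s: v starts -6 m/s; Δx = -6·1 + ½·-3·1² = -7.5 m; v ends -9 m/s.
6–9 s: v starts -9 m/s; Δx = -9·3 + ½·11·3² = 22.5 m; v ends 24 m/s.
9–14 s: v starts 24 m/s; Δx = 24·5 + ½·-7·5² = 32.5 m; v ends -11 m/s.
x(14) = -10 + Σ Δx = 20 m.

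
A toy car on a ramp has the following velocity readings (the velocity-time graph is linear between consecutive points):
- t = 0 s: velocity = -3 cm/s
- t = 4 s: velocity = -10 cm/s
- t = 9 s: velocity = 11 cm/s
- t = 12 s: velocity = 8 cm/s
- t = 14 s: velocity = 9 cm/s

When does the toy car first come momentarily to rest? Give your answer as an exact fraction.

v changes sign on 4–9 s (from -10 to 11); the graph is linear there, so v = 0 at t = 4 + (10)·(9 − 4)/(11 − -10) = 134/21 s.

t = 134/21 s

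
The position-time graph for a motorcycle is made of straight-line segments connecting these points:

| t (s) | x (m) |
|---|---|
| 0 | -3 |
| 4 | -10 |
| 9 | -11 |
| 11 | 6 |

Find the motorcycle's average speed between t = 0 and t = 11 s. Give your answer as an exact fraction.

25/11 m/s

Average speed = (total path length)/(elapsed time); on a piecewise-linear x-t graph the path length is Σ|Δx|.
0–4 s: |Δx| = |-10 − -3| = 7 m
4–9 s: |Δx| = |-11 − -10| = 1 m
9–11 s: |Δx| = |6 − -11| = 17 m
Total path = 25 m; average speed = 25/11 = 25/11 m/s.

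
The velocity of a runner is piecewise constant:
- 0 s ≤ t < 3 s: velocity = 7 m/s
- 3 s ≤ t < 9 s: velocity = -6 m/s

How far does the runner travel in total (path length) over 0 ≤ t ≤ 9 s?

57 m

Distance (not displacement) is the total path length: add the absolute areas under v-t.
0–3 s: |7| × 3 = 21 m
3–9 s: |-6| × 6 = 36 m
Total distance = 57 m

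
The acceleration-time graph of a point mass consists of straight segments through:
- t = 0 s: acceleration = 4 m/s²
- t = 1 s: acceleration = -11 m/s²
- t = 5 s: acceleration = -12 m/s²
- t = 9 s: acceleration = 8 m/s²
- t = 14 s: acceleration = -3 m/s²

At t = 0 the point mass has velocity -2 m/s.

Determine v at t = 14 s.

Δv equals the area under the a-t graph; then v = v₀ + Δv.
0–1 s: ½(4 + -11)(1) = -3.5 m/s
1–5 s: ½(-11 + -12)(4) = -46 m/s
5–9 s: ½(-12 + 8)(4) = -8 m/s
9–14 s: ½(8 + -3)(5) = 12.5 m/s
Δv = -45 m/s, so v(14) = -2 + (-45) = -47 m/s.

-47 m/s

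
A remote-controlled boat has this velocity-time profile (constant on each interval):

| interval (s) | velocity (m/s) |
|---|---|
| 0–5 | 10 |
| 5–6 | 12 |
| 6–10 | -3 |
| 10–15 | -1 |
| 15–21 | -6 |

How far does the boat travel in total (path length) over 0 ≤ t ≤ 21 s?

Distance (not displacement) is the total path length: add the absolute areas under v-t.
0–5 s: |10| × 5 = 50 m
5–6 s: |12| × 1 = 12 m
6–10 s: |-3| × 4 = 12 m
10–15 s: |-1| × 5 = 5 m
15–21 s: |-6| × 6 = 36 m
Total distance = 115 m

115 m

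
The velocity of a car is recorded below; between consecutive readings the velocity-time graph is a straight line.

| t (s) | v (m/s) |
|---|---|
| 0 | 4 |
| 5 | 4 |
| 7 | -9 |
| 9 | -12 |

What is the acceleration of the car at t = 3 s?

0 m/s²

Acceleration is the slope of the v-t graph on 0–5 s: (4 − 4)/(5 − 0) = 0 m/s².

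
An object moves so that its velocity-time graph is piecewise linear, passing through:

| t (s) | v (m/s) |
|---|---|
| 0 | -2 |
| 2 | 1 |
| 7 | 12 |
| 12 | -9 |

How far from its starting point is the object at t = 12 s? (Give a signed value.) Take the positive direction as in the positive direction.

39 m

Displacement is the signed area under the v-t curve.
0–2 s: ½(-2 + 1)(2) = -1 m
2–7 s: ½(1 + 12)(5) = 32.5 m
7–12 s: ½(12 + -9)(5) = 7.5 m
Net displacement = 39 m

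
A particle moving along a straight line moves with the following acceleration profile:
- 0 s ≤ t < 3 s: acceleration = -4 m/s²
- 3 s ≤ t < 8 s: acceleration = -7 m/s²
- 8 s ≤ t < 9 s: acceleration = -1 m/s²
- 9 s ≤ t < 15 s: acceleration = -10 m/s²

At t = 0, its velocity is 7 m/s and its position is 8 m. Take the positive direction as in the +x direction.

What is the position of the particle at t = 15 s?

-568 m

On each constant-a segment, Δv = aΔt and Δx = v₀Δt + ½aΔt²; chain segment to segment.
0–3 s: v starts 7 m/s; Δx = 7·3 + ½·-4·3² = 3 m; v ends -5 m/s.
3–8 s: v starts -5 m/s; Δx = -5·5 + ½·-7·5² = -112.5 m; v ends -40 m/s.
8–9 s: v starts -40 m/s; Δx = -40·1 + ½·-1·1² = -40.5 m; v ends -41 m/s.
9–15 s: v starts -41 m/s; Δx = -41·6 + ½·-10·6² = -426 m; v ends -101 m/s.
x(15) = 8 + Σ Δx = -568 m.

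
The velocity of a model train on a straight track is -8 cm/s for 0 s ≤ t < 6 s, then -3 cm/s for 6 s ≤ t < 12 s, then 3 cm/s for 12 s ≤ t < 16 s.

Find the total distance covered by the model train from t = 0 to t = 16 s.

78 cm

Total distance travelled is ∫|v| dt — sum the magnitudes of each area piece.
0–6 s: |-8| × 6 = 48 cm
6–12 s: |-3| × 6 = 18 cm
12–16 s: |3| × 4 = 12 cm
Total distance = 78 cm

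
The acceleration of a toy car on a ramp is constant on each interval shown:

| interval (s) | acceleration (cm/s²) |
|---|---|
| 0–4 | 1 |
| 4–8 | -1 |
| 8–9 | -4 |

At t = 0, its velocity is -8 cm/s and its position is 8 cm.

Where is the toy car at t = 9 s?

-50 cm

On each constant-a segment, Δv = aΔt and Δx = v₀Δt + ½aΔt²; chain segment to segment.
0–4 s: v starts -8 cm/s; Δx = -8·4 + ½·1·4² = -24 cm; v ends -4 cm/s.
4–8 s: v starts -4 cm/s; Δx = -4·4 + ½·-1·4² = -24 cm; v ends -8 cm/s.
8–9 s: v starts -8 cm/s; Δx = -8·1 + ½·-4·1² = -10 cm; v ends -12 cm/s.
x(9) = 8 + Σ Δx = -50 cm.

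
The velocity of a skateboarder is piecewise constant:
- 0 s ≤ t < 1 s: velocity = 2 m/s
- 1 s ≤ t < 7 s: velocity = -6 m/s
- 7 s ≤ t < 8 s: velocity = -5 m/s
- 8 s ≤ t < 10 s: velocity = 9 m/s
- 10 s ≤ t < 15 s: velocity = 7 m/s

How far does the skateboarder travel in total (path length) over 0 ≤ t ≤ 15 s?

96 m

Total distance travelled is ∫|v| dt — sum the magnitudes of each area piece.
0–1 s: |2| × 1 = 2 m
1–7 s: |-6| × 6 = 36 m
7–8 s: |-5| × 1 = 5 m
8–10 s: |9| × 2 = 18 m
10–15 s: |7| × 5 = 35 m
Total distance = 96 m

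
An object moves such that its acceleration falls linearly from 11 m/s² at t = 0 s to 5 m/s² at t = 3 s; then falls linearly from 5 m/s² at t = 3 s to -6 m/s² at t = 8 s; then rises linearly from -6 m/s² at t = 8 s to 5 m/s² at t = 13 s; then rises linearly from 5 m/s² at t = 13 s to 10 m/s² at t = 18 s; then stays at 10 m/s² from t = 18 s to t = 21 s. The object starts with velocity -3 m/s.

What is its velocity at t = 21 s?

83.5 m/s

Δv equals the area under the a-t graph; then v = v₀ + Δv.
0–3 s: ½(11 + 5)(3) = 24 m/s
3–8 s: ½(5 + -6)(5) = -2.5 m/s
8–13 s: ½(-6 + 5)(5) = -2.5 m/s
13–18 s: ½(5 + 10)(5) = 37.5 m/s
18–21 s: 10 × 3 = 30 m/s
Δv = 86.5 m/s, so v(21) = -3 + (86.5) = 83.5 m/s.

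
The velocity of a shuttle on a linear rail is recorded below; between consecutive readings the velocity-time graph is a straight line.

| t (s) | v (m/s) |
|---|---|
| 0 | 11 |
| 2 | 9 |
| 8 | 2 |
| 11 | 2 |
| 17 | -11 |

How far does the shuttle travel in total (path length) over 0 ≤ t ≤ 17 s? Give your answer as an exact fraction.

1142/13 m

Total distance travelled is ∫|v| dt — sum the magnitudes of each area piece.
0–2 s: |½(11 + 9)(2)| = 20 m
2–8 s: |½(9 + 2)(6)| = 33 m
8–11 s: |2| × 3 = 6 m
11–17 s: v = 0 at t = 155/13 s; triangle areas 12/13 + 363/13 = 375/13 m
Total distance = 1142/13 m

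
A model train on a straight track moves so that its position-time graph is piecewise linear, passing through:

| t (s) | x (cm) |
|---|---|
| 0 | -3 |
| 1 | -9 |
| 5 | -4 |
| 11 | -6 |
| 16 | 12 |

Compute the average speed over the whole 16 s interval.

Average speed = (total path length)/(elapsed time); on a piecewise-linear x-t graph the path length is Σ|Δx|.
0–1 s: |Δx| = |-9 − -3| = 6 cm
1–5 s: |Δx| = |-4 − -9| = 5 cm
5–11 s: |Δx| = |-6 − -4| = 2 cm
11–16 s: |Δx| = |12 − -6| = 18 cm
Total path = 31 cm; average speed = 31/16 = 1.9375 cm/s.

1.9375 cm/s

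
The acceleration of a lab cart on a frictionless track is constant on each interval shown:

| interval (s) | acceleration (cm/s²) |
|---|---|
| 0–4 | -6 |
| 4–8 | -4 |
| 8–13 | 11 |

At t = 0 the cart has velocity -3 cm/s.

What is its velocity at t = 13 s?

Δv equals the area under the a-t graph; then v = v₀ + Δv.
0–4 s: -6 × 4 = -24 cm/s
4–8 s: -4 × 4 = -16 cm/s
8–13 s: 11 × 5 = 55 cm/s
Δv = 15 cm/s, so v(13) = -3 + (15) = 12 cm/s.

12 cm/s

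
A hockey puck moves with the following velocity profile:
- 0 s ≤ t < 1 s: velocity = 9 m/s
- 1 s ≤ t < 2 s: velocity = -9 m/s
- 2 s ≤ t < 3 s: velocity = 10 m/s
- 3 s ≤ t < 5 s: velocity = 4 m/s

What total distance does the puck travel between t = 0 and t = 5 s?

Distance (not displacement) is the total path length: add the absolute areas under v-t.
0–1 s: |9| × 1 = 9 m
1–2 s: |-9| × 1 = 9 m
2–3 s: |10| × 1 = 10 m
3–5 s: |4| × 2 = 8 m
Total distance = 36 m

36 m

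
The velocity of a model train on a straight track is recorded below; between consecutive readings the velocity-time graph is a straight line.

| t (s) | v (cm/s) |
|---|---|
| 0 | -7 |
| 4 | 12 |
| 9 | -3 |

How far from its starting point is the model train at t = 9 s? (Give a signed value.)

32.5 cm

Displacement is the signed area under the v-t curve.
0–4 s: ½(-7 + 12)(4) = 10 cm
4–9 s: ½(12 + -3)(5) = 22.5 cm
Net displacement = 32.5 cm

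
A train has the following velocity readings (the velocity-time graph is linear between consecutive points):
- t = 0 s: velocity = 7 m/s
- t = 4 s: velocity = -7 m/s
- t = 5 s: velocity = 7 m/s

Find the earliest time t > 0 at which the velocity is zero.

t = 2 s

v changes sign on 0–4 s (from 7 to -7); the graph is linear there, so v = 0 at t = 0 + (-7)·(4 − 0)/(-7 − 7) = 2 s.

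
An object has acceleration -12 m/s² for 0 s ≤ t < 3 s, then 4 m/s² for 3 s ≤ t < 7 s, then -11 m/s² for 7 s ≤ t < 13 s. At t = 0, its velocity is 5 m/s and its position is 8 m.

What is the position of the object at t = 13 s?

-411 m

On each constant-a segment, Δv = aΔt and Δx = v₀Δt + ½aΔt²; chain segment to segment.
0–3 s: v starts 5 m/s; Δx = 5·3 + ½·-12·3² = -39 m; v ends -31 m/s.
3–7 s: v starts -31 m/s; Δx = -31·4 + ½·4·4² = -92 m; v ends -15 m/s.
7–13 s: v starts -15 m/s; Δx = -15·6 + ½·-11·6² = -288 m; v ends -81 m/s.
x(13) = 8 + Σ Δx = -411 m.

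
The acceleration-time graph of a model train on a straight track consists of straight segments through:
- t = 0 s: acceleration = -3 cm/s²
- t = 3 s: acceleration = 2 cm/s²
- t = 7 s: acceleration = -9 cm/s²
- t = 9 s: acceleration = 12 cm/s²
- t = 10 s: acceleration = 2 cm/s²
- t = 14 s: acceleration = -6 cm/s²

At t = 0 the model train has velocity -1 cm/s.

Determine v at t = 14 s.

Δv equals the area under the a-t graph; then v = v₀ + Δv.
0–3 s: ½(-3 + 2)(3) = -1.5 cm/s
3–7 s: ½(2 + -9)(4) = -14 cm/s
7–9 s: ½(-9 + 12)(2) = 3 cm/s
9–10 s: ½(12 + 2)(1) = 7 cm/s
10–14 s: ½(2 + -6)(4) = -8 cm/s
Δv = -13.5 cm/s, so v(14) = -1 + (-13.5) = -14.5 cm/s.

-14.5 cm/s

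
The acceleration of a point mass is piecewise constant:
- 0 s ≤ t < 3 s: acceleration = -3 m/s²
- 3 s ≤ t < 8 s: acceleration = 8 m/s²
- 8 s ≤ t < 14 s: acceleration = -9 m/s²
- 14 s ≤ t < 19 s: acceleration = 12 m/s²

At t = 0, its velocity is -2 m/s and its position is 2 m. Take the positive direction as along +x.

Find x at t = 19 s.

64.5 m

On each constant-a segment, Δv = aΔt and Δx = v₀Δt + ½aΔt²; chain segment to segment.
0–3 s: v starts -2 m/s; Δx = -2·3 + ½·-3·3² = -19.5 m; v ends -11 m/s.
3–8 s: v starts -11 m/s; Δx = -11·5 + ½·8·5² = 45 m; v ends 29 m/s.
8–14 s: v starts 29 m/s; Δx = 29·6 + ½·-9·6² = 12 m; v ends -25 m/s.
14–19 s: v starts -25 m/s; Δx = -25·5 + ½·12·5² = 25 m; v ends 35 m/s.
x(19) = 2 + Σ Δx = 64.5 m.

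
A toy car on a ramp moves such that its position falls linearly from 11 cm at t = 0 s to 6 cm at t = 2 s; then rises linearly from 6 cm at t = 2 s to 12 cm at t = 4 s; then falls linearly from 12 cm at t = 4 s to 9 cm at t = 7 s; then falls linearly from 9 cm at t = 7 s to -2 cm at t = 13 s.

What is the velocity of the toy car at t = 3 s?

Velocity is the slope of the x-t graph on 2–4 s: (12 − 6)/(4 − 2) = 3 cm/s.

3 cm/s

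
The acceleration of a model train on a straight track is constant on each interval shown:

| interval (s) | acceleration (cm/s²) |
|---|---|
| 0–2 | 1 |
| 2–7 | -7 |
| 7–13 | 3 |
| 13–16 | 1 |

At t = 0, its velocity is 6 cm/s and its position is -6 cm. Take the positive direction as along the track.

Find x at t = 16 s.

On each constant-a segment, Δv = aΔt and Δx = v₀Δt + ½aΔt²; chain segment to segment.
0–2 s: v starts 6 cm/s; Δx = 6·2 + ½·1·2² = 14 cm; v ends 8 cm/s.
2–7 s: v starts 8 cm/s; Δx = 8·5 + ½·-7·5² = -47.5 cm; v ends -27 cm/s.
7–13 s: v starts -27 cm/s; Δx = -27·6 + ½·3·6² = -108 cm; v ends -9 cm/s.
13–16 s: v starts -9 cm/s; Δx = -9·3 + ½·1·3² = -22.5 cm; v ends -6 cm/s.
x(16) = -6 + Σ Δx = -170 cm.

-170 cm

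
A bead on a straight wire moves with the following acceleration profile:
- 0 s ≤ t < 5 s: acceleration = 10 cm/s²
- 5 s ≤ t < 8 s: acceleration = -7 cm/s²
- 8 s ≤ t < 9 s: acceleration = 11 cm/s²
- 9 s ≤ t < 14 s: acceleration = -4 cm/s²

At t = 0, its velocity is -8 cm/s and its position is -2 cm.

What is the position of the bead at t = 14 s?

On each constant-a segment, Δv = aΔt and Δx = v₀Δt + ½aΔt²; chain segment to segment.
0–5 s: v starts -8 cm/s; Δx = -8·5 + ½·10·5² = 85 cm; v ends 42 cm/s.
5–8 s: v starts 42 cm/s; Δx = 42·3 + ½·-7·3² = 94.5 cm; v ends 21 cm/s.
8–9 s: v starts 21 cm/s; Δx = 21·1 + ½·11·1² = 26.5 cm; v ends 32 cm/s.
9–14 s: v starts 32 cm/s; Δx = 32·5 + ½·-4·5² = 110 cm; v ends 12 cm/s.
x(14) = -2 + Σ Δx = 314 cm.

314 cm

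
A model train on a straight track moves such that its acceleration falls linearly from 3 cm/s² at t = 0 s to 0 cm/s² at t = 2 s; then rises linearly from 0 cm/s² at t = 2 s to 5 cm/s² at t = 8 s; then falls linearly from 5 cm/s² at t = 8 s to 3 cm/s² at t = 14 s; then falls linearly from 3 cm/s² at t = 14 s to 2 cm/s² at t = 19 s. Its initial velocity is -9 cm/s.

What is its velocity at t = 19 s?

45.5 cm/s

Δv equals the area under the a-t graph; then v = v₀ + Δv.
0–2 s: ½(3 + 0)(2) = 3 cm/s
2–8 s: ½(0 + 5)(6) = 15 cm/s
8–14 s: ½(5 + 3)(6) = 24 cm/s
14–19 s: ½(3 + 2)(5) = 12.5 cm/s
Δv = 54.5 cm/s, so v(19) = -9 + (54.5) = 45.5 cm/s.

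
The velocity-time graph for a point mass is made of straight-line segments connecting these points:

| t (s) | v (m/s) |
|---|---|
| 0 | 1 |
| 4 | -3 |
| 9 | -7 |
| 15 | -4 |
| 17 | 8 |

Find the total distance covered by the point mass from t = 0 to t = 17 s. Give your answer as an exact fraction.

209/3 m

Distance (not displacement) is the total path length: add the absolute areas under v-t.
0–4 s: v = 0 at t = 1 s; triangle areas 0.5 + 4.5 = 5 m
4–9 s: |½(-3 + -7)(5)| = 25 m
9–15 s: |½(-7 + -4)(6)| = 33 m
15–17 s: v = 0 at t = 47/3 s; triangle areas 4/3 + 16/3 = 20/3 m
Total distance = 209/3 m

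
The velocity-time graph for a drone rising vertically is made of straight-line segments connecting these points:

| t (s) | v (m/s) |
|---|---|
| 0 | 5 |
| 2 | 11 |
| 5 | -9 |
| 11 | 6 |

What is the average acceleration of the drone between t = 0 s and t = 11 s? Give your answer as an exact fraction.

1/11 m/s²

Average acceleration = Δv/Δt = (6 − 5)/(11 − 0) = 1/11 m/s².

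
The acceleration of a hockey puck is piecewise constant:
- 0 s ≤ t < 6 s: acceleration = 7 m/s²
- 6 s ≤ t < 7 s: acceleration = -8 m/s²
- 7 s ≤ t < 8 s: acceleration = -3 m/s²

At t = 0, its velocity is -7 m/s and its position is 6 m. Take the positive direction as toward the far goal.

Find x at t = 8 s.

On each constant-a segment, Δv = aΔt and Δx = v₀Δt + ½aΔt²; chain segment to segment.
0–6 s: v starts -7 m/s; Δx = -7·6 + ½·7·6² = 84 m; v ends 35 m/s.
6–7 s: v starts 35 m/s; Δx = 35·1 + ½·-8·1² = 31 m; v ends 27 m/s.
7–8 s: v starts 27 m/s; Δx = 27·1 + ½·-3·1² = 25.5 m; v ends 24 m/s.
x(8) = 6 + Σ Δx = 146.5 m.

146.5 m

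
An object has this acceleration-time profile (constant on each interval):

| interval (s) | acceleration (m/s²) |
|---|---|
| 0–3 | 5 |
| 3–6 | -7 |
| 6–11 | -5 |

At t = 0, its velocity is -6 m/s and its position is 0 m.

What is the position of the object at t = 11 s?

On each constant-a segment, Δv = aΔt and Δx = v₀Δt + ½aΔt²; chain segment to segment.
0–3 s: v starts -6 m/s; Δx = -6·3 + ½·5·3² = 4.5 m; v ends 9 m/s.
3–6 s: v starts 9 m/s; Δx = 9·3 + ½·-7·3² = -4.5 m; v ends -12 m/s.
6–11 s: v starts -12 m/s; Δx = -12·5 + ½·-5·5² = -122.5 m; v ends -37 m/s.
x(11) = 0 + Σ Δx = -122.5 m.

-122.5 m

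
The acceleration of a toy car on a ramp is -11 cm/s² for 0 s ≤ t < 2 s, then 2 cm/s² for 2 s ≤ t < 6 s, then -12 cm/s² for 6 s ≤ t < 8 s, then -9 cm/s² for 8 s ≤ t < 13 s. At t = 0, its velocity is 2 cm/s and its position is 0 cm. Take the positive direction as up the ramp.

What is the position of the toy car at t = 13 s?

-422.5 cm

On each constant-a segment, Δv = aΔt and Δx = v₀Δt + ½aΔt²; chain segment to segment.
0–2 s: v starts 2 cm/s; Δx = 2·2 + ½·-11·2² = -18 cm; v ends -20 cm/s.
2–6 s: v starts -20 cm/s; Δx = -20·4 + ½·2·4² = -64 cm; v ends -12 cm/s.
6–8 s: v starts -12 cm/s; Δx = -12·2 + ½·-12·2² = -48 cm; v ends -36 cm/s.
8–13 s: v starts -36 cm/s; Δx = -36·5 + ½·-9·5² = -292.5 cm; v ends -81 cm/s.
x(13) = 0 + Σ Δx = -422.5 cm.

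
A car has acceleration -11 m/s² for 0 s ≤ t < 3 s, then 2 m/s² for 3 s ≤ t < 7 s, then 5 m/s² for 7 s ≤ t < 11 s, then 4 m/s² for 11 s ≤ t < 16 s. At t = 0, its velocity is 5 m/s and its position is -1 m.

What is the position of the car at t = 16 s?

-121.5 m

On each constant-a segment, Δv = aΔt and Δx = v₀Δt + ½aΔt²; chain segment to segment.
0–3 s: v starts 5 m/s; Δx = 5·3 + ½·-11·3² = -34.5 m; v ends -28 m/s.
3–7 s: v starts -28 m/s; Δx = -28·4 + ½·2·4² = -96 m; v ends -20 m/s.
7–11 s: v starts -20 m/s; Δx = -20·4 + ½·5·4² = -40 m; v ends 0 m/s.
11–16 s: v starts 0 m/s; Δx = 0·5 + ½·4·5² = 50 m; v ends 20 m/s.
x(16) = -1 + Σ Δx = -121.5 m.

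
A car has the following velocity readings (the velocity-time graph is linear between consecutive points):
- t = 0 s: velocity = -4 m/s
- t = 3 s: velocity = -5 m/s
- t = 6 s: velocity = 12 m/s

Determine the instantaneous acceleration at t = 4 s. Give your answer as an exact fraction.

Acceleration is the slope of the v-t graph on 3–6 s: (12 − -5)/(6 − 3) = 17/3 m/s².

17/3 m/s²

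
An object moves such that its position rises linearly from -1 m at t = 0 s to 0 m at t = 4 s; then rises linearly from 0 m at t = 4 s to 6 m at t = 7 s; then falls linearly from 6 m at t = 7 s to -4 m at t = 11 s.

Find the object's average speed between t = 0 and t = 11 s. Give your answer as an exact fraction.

Average speed = (total path length)/(elapsed time); on a piecewise-linear x-t graph the path length is Σ|Δx|.
0–4 s: |Δx| = |0 − -1| = 1 m
4–7 s: |Δx| = |6 − 0| = 6 m
7–11 s: |Δx| = |-4 − 6| = 10 m
Total path = 17 m; average speed = 17/11 = 17/11 m/s.

17/11 m/s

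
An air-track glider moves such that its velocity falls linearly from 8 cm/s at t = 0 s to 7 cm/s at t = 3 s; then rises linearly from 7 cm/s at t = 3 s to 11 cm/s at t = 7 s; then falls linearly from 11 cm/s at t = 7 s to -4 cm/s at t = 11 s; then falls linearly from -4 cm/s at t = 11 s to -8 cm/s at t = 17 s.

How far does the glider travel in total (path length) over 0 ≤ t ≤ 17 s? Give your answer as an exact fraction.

Distance (not displacement) is the total path length: add the absolute areas under v-t.
0–3 s: |½(8 + 7)(3)| = 22.5 cm
3–7 s: |½(7 + 11)(4)| = 36 cm
7–11 s: v = 0 at t = 149/15 s; triangle areas 242/15 + 32/15 = 274/15 cm
11–17 s: |½(-4 + -8)(6)| = 36 cm
Total distance = 3383/30 cm

3383/30 cm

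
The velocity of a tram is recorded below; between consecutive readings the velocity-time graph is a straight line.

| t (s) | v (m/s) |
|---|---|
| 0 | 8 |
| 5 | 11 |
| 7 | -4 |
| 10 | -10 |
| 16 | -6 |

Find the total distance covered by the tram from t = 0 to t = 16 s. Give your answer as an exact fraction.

Distance (not displacement) is the total path length: add the absolute areas under v-t.
0–5 s: |½(8 + 11)(5)| = 47.5 m
5–7 s: v = 0 at t = 97/15 s; triangle areas 121/15 + 16/15 = 137/15 m
7–10 s: |½(-4 + -10)(3)| = 21 m
10–16 s: |½(-10 + -6)(6)| = 48 m
Total distance = 3769/30 m

3769/30 m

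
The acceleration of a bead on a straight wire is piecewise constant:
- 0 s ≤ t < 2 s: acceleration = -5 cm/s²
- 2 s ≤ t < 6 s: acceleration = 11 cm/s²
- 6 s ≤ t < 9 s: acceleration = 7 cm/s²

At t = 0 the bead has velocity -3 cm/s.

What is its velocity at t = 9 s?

Δv equals the area under the a-t graph; then v = v₀ + Δv.
0–2 s: -5 × 2 = -10 cm/s
2–6 s: 11 × 4 = 44 cm/s
6–9 s: 7 × 3 = 21 cm/s
Δv = 55 cm/s, so v(9) = -3 + (55) = 52 cm/s.

52 cm/s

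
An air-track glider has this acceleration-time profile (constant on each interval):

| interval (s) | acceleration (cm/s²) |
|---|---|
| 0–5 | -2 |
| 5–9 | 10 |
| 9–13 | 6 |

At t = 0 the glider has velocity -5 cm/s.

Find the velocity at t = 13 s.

49 cm/s

Δv equals the area under the a-t graph; then v = v₀ + Δv.
0–5 s: -2 × 5 = -10 cm/s
5–9 s: 10 × 4 = 40 cm/s
9–13 s: 6 × 4 = 24 cm/s
Δv = 54 cm/s, so v(13) = -5 + (54) = 49 cm/s.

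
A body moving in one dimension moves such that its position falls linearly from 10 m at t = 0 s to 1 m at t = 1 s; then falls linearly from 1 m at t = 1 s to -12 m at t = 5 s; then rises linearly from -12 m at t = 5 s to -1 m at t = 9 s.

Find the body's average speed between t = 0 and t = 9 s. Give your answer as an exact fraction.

11/3 m/s

Average speed = (total path length)/(elapsed time); on a piecewise-linear x-t graph the path length is Σ|Δx|.
0–1 s: |Δx| = |1 − 10| = 9 m
1–5 s: |Δx| = |-12 − 1| = 13 m
5–9 s: |Δx| = |-1 − -12| = 11 m
Total path = 33 m; average speed = 33/9 = 11/3 m/s.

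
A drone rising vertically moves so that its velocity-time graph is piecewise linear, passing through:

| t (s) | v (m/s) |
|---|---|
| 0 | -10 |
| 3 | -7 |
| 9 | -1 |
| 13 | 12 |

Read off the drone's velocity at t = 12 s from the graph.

On 9–13 s the graph is linear from -1 to 12 m/s: v(12) = -1 + (12 − -1)·(12 − 9)/(13 − 9) = 8.75 m/s.

8.75 m/s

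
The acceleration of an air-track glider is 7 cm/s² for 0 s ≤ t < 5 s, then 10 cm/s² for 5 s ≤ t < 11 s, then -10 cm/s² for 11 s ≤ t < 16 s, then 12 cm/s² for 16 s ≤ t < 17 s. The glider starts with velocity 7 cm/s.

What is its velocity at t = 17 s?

64 cm/s

Δv equals the area under the a-t graph; then v = v₀ + Δv.
0–5 s: 7 × 5 = 35 cm/s
5–11 s: 10 × 6 = 60 cm/s
11–16 s: -10 × 5 = -50 cm/s
16–17 s: 12 × 1 = 12 cm/s
Δv = 57 cm/s, so v(17) = 7 + (57) = 64 cm/s.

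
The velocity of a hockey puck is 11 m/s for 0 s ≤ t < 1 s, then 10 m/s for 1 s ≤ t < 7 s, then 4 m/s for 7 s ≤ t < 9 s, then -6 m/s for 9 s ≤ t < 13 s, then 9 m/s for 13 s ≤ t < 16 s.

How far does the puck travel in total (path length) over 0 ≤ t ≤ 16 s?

Total distance travelled is ∫|v| dt — sum the magnitudes of each area piece.
0–1 s: |11| × 1 = 11 m
1–7 s: |10| × 6 = 60 m
7–9 s: |4| × 2 = 8 m
9–13 s: |-6| × 4 = 24 m
13–16 s: |9| × 3 = 27 m
Total distance = 130 m

130 m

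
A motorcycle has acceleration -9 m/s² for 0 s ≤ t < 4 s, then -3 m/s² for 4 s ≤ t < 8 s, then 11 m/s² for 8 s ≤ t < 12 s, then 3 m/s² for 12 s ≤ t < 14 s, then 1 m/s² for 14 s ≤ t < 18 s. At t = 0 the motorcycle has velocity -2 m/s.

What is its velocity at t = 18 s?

Δv equals the area under the a-t graph; then v = v₀ + Δv.
0–4 s: -9 × 4 = -36 m/s
4–8 s: -3 × 4 = -12 m/s
8–12 s: 11 × 4 = 44 m/s
12–14 s: 3 × 2 = 6 m/s
14–18 s: 1 × 4 = 4 m/s
Δv = 6 m/s, so v(18) = -2 + (6) = 4 m/s.

4 m/s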